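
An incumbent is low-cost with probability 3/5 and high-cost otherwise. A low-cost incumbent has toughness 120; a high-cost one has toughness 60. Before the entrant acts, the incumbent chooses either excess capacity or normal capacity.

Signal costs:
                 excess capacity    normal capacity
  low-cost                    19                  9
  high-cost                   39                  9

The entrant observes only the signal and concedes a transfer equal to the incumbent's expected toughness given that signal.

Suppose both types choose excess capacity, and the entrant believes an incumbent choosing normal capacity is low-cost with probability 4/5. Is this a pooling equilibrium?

At the pooled signal (excess capacity) the entrant holds the prior 3/5 and pays 3/5·120 + 2/5·60 = 96. Off-path (normal capacity) belief 4/5 gives 4/5·120 + 1/5·60 = 108.
Low-cost: excess capacity gives 96 − 19 = 77; normal capacity gives 108 − 9 = 99. Deviates. ✗
High-cost: excess capacity gives 96 − 39 = 57; normal capacity gives 108 − 9 = 99. Deviates. ✗

No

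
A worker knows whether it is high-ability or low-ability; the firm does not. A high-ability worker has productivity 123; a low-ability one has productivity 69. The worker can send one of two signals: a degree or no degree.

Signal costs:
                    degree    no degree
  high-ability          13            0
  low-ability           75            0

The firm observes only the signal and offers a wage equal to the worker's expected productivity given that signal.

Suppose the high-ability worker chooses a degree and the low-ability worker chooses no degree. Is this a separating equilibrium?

Yes

If types separate, degree earns payment 123 and no degree earns 69.
High-ability: degree gives 123 − 13 = 110; no degree gives 69 − 0 = 69. No deviation. ✓
Low-ability: no degree gives 69 − 0 = 69; degree gives 123 − 75 = 48. No deviation. ✓
Both incentive constraints hold.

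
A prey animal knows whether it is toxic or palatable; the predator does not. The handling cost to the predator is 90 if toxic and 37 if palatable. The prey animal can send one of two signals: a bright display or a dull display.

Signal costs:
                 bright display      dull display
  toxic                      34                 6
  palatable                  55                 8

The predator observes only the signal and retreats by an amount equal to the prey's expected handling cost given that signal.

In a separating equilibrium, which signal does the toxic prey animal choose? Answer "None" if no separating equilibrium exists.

Try toxic → bright display, palatable → dull display:
  If types separate, bright display earns payment 90 and dull display earns 37.
  Toxic: bright display gives 90 − 34 = 56; dull display gives 37 − 6 = 31. No deviation. ✓
  Palatable: dull display gives 37 − 8 = 29; bright display gives 90 − 55 = 35. Would deviate. ✗
Try toxic → dull display, palatable → bright display:
  If types separate, dull display earns payment 90 and bright display earns 37.
  Toxic: dull display gives 90 − 6 = 84; bright display gives 37 − 34 = 3. No deviation. ✓
  Palatable: bright display gives 37 − 55 = -18; dull display gives 90 − 8 = 82. Would deviate. ✗
Neither assignment is incentive-compatible.

None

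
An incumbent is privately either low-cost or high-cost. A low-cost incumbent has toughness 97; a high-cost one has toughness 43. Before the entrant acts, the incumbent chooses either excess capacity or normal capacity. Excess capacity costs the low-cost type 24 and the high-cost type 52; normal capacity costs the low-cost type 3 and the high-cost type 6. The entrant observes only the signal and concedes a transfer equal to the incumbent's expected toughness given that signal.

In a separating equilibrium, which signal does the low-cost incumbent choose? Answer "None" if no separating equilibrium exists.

Try low-cost → excess capacity, high-cost → normal capacity:
  Under separation the entrant infers type exactly: excess capacity → low-cost (pays 97), normal capacity → high-cost (pays 43).
  Low-cost: excess capacity gives 97 − 24 = 73; normal capacity gives 43 − 3 = 40. No deviation. ✓
  High-cost: normal capacity gives 43 − 6 = 37; excess capacity gives 97 − 52 = 45. Would deviate. ✗
Try low-cost → normal capacity, high-cost → excess capacity:
  Under separation the entrant infers type exactly: normal capacity → low-cost (pays 97), excess capacity → high-cost (pays 43).
  Low-cost: normal capacity gives 97 − 3 = 94; excess capacity gives 43 − 24 = 19. No deviation. ✓
  High-cost: excess capacity gives 43 − 52 = -9; normal capacity gives 97 − 6 = 91. Would deviate. ✗
Neither assignment is incentive-compatible.

None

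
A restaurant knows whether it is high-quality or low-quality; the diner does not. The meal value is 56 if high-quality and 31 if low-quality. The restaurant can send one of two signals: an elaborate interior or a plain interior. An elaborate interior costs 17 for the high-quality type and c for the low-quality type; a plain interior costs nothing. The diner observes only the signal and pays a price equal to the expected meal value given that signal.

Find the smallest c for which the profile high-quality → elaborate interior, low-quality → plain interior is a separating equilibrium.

25

Under separation: elaborate interior → high-quality (pays 56); plain interior → low-quality (pays 31).
High-quality: 56 − 17 = 39 ≥ 31 − 0 = 31. Holds regardless of c. ✓
Low-quality: 31 − 0 ≥ 56 − c, so c ≥ 56 − 31 = 25.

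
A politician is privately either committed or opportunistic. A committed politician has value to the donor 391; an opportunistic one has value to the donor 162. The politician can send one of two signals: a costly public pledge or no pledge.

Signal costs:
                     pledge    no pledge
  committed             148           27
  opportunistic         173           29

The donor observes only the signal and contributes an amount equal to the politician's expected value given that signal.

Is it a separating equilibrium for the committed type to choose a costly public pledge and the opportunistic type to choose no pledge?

No

Under separation the donor infers type exactly: pledge → committed (pays 391), no pledge → opportunistic (pays 162).
Committed: pledge gives 391 − 148 = 243; no pledge gives 162 − 27 = 135. No deviation. ✓
Opportunistic: no pledge gives 162 − 29 = 133; pledge gives 391 − 173 = 218. Would deviate. ✗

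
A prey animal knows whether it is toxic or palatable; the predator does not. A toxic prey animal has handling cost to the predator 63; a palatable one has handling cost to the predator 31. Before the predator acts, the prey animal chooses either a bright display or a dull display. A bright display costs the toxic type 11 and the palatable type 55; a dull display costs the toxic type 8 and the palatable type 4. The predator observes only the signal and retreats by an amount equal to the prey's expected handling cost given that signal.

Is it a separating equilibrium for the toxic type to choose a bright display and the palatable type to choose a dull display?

Yes

Under separation the predator infers type exactly: bright display → toxic (pays 63), dull display → palatable (pays 31).
Toxic: bright display gives 63 − 11 = 52; dull display gives 31 − 8 = 23. No deviation. ✓
Palatable: dull display gives 31 − 4 = 27; bright display gives 63 − 55 = 8. No deviation. ✓
Neither type gains from mimicking the other.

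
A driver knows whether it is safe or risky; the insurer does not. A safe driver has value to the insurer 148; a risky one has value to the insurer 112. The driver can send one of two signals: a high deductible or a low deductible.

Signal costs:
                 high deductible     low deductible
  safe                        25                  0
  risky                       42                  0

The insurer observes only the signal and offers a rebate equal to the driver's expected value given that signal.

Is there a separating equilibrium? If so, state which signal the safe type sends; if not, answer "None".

Try safe → high deductible, risky → low deductible:
  If types separate, high deductible earns payment 148 and low deductible earns 112.
  Safe: high deductible gives 148 − 25 = 123; low deductible gives 112 − 0 = 112. No deviation. ✓
  Risky: low deductible gives 112 − 0 = 112; high deductible gives 148 − 42 = 106. No deviation. ✓
Both hold — the safe type sends high deductible.

high deductible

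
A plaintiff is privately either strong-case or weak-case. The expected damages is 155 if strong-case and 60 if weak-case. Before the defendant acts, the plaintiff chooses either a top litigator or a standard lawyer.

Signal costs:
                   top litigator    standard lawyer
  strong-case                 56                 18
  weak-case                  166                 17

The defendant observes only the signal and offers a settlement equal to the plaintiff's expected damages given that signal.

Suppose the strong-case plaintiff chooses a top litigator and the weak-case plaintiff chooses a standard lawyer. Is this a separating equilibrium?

Yes

Under separation the defendant infers type exactly: top litigator → strong-case (pays 155), standard lawyer → weak-case (pays 60).
Strong-case: top litigator gives 155 − 56 = 99; standard lawyer gives 60 − 18 = 42. No deviation. ✓
Weak-case: standard lawyer gives 60 − 17 = 43; top litigator gives 155 − 166 = -11. No deviation. ✓
Neither type gains from mimicking the other.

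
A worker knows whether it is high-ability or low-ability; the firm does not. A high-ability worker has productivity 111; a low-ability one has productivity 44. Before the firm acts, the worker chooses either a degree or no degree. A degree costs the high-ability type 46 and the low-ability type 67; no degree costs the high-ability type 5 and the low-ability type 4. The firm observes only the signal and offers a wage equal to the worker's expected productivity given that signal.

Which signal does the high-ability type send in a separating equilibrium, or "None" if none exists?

Try high-ability → degree, low-ability → no degree:
  If types separate, degree earns payment 111 and no degree earns 44.
  High-ability: degree gives 111 − 46 = 65; no degree gives 44 − 5 = 39. No deviation. ✓
  Low-ability: no degree gives 44 − 4 = 40; degree gives 111 − 67 = 44. Would deviate. ✗
Try high-ability → no degree, low-ability → degree:
  If types separate, no degree earns payment 111 and degree earns 44.
  High-ability: no degree gives 111 − 5 = 106; degree gives 44 − 46 = -2. No deviation. ✓
  Low-ability: degree gives 44 − 67 = -23; no degree gives 111 − 4 = 107. Would deviate. ✗
Neither assignment is incentive-compatible.

None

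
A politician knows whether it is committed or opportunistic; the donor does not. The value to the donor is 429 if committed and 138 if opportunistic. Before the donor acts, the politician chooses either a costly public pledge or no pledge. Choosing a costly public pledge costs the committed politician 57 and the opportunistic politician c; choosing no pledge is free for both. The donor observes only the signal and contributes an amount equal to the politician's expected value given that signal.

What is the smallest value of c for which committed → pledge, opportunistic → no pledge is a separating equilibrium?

Under separation: pledge → committed (pays 429); no pledge → opportunistic (pays 138).
Committed: 429 − 57 = 372 ≥ 138 − 0 = 138. Holds regardless of c. ✓
Opportunistic: 138 − 0 ≥ 429 − c, so c ≥ 429 − 138 = 291.

291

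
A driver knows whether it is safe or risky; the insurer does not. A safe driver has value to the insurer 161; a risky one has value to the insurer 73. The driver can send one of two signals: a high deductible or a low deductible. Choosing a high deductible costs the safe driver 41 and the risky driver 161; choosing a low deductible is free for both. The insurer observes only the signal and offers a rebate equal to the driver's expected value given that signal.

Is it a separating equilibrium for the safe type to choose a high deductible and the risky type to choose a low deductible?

Yes

Under separation the insurer infers type exactly: high deductible → safe (pays 161), low deductible → risky (pays 73).
Safe: high deductible gives 161 − 41 = 120; low deductible gives 73 − 0 = 73. No deviation. ✓
Risky: low deductible gives 73 − 0 = 73; high deductible gives 161 − 161 = 0. No deviation. ✓
Both incentive constraints hold.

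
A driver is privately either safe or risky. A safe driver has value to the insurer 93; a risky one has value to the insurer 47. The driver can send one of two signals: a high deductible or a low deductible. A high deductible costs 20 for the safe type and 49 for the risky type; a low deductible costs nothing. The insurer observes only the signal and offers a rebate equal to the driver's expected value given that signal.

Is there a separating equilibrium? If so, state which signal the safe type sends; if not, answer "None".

Try safe → high deductible, risky → low deductible:
  Under separation the insurer infers type exactly: high deductible → safe (pays 93), low deductible → risky (pays 47).
  Safe: high deductible gives 93 − 20 = 73; low deductible gives 47 − 0 = 47. No deviation. ✓
  Risky: low deductible gives 47 − 0 = 47; high deductible gives 93 − 49 = 44. No deviation. ✓
Both hold — the safe type sends high deductible.

high deductible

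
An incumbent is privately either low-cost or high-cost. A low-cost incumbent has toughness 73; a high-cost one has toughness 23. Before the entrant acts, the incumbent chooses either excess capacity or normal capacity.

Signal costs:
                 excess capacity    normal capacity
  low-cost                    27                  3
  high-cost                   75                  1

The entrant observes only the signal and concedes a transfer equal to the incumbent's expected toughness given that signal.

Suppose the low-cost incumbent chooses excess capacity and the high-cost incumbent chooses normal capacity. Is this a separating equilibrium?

If types separate, excess capacity earns payment 73 and normal capacity earns 23.
Low-cost: excess capacity gives 73 − 27 = 46; normal capacity gives 23 − 3 = 20. No deviation. ✓
High-cost: normal capacity gives 23 − 1 = 22; excess capacity gives 73 − 75 = -2. No deviation. ✓
Both incentive constraints hold.

Yes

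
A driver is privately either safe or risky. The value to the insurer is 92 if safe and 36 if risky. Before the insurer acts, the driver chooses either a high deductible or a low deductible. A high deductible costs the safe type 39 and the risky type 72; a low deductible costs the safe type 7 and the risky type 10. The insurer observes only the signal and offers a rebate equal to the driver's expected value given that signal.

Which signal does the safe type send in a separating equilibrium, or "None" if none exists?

Try safe → high deductible, risky → low deductible:
  If types separate, high deductible earns payment 92 and low deductible earns 36.
  Safe: high deductible gives 92 − 39 = 53; low deductible gives 36 − 7 = 29. No deviation. ✓
  Risky: low deductible gives 36 − 10 = 26; high deductible gives 92 − 72 = 20. No deviation. ✓
Both hold — the safe type sends high deductible.

high deductible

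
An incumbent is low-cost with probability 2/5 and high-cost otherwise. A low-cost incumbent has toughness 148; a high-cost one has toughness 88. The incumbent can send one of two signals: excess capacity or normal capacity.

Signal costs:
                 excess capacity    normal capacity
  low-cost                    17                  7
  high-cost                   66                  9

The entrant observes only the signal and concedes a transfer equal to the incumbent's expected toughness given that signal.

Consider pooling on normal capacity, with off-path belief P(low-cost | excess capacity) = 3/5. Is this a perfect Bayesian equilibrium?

No

On the equilibrium path (normal capacity) the entrant holds the prior 2/5 and pays 2/5·148 + 3/5·88 = 112. Off-path (excess capacity) belief 3/5 gives 3/5·148 + 2/5·88 = 124.
Low-cost: normal capacity gives 112 − 7 = 105; excess capacity gives 124 − 17 = 107. Deviates. ✗
High-cost: normal capacity gives 112 − 9 = 103; excess capacity gives 124 − 66 = 58. Stays. ✓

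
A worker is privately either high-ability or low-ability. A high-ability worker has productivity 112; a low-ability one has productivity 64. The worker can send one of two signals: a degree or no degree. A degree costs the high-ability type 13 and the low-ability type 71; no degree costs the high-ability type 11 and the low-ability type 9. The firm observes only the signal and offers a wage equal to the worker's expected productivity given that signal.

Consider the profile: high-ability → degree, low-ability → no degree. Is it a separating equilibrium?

If types separate, degree earns payment 112 and no degree earns 64.
High-ability: degree gives 112 − 13 = 99; no degree gives 64 − 11 = 53. No deviation. ✓
Low-ability: no degree gives 64 − 9 = 55; degree gives 112 − 71 = 41. No deviation. ✓
Both incentive constraints hold.

Yes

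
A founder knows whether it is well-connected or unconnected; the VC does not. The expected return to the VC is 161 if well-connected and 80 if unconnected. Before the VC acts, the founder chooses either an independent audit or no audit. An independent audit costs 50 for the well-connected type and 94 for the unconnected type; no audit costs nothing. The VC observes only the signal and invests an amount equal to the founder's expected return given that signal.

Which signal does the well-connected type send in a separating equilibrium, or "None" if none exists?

Try well-connected → audit, unconnected → no audit:
  Under separation the VC infers type exactly: audit → well-connected (pays 161), no audit → unconnected (pays 80).
  Well-connected: audit gives 161 − 50 = 111; no audit gives 80 − 0 = 80. No deviation. ✓
  Unconnected: no audit gives 80 − 0 = 80; audit gives 161 − 94 = 67. No deviation. ✓
Both hold — the well-connected type sends audit.

audit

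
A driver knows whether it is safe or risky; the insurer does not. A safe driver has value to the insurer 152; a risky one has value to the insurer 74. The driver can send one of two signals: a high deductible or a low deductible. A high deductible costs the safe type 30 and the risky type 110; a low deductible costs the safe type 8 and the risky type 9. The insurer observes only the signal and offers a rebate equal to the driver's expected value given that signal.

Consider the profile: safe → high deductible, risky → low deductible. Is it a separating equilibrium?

If types separate, high deductible earns payment 152 and low deductible earns 74.
Safe: high deductible gives 152 − 30 = 122; low deductible gives 74 − 8 = 66. No deviation. ✓
Risky: low deductible gives 74 − 9 = 65; high deductible gives 152 − 110 = 42. No deviation. ✓
Both incentive constraints hold.

Yes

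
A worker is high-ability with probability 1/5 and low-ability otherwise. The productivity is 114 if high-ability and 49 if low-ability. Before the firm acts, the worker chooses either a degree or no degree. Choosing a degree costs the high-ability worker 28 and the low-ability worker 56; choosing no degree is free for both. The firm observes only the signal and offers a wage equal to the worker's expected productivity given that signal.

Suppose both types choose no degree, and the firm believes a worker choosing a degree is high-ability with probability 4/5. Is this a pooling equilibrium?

No

At the pooled signal (no degree) the firm holds the prior 1/5 and pays 1/5·114 + 4/5·49 = 62. Off-path (degree) belief 4/5 gives 4/5·114 + 1/5·49 = 101.
High-ability: no degree gives 62 − 0 = 62; degree gives 101 − 28 = 73. Deviates. ✗
Low-ability: no degree gives 62 − 0 = 62; degree gives 101 − 56 = 45. Stays. ✓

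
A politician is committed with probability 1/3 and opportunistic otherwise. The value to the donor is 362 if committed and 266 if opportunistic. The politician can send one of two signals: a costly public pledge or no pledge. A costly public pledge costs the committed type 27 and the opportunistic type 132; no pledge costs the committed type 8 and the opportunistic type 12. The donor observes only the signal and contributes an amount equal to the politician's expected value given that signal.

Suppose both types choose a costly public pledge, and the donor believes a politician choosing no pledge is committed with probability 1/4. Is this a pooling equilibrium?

No

At the pooled signal (pledge) the donor holds the prior 1/3 and pays 1/3·362 + 2/3·266 = 298. Off-path (no pledge) belief 1/4 gives 1/4·362 + 3/4·266 = 290.
Committed: pledge gives 298 − 27 = 271; no pledge gives 290 − 8 = 282. Deviates. ✗
Opportunistic: pledge gives 298 − 132 = 166; no pledge gives 290 − 12 = 278. Deviates. ✗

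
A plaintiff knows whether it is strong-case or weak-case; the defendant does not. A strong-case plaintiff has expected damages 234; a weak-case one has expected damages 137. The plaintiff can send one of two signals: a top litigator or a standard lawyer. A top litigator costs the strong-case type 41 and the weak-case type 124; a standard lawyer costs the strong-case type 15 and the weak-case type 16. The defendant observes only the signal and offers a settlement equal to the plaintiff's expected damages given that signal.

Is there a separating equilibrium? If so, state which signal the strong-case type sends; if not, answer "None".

Try strong-case → top litigator, weak-case → standard lawyer:
  If types separate, top litigator earns payment 234 and standard lawyer earns 137.
  Strong-case: top litigator gives 234 − 41 = 193; standard lawyer gives 137 − 15 = 122. No deviation. ✓
  Weak-case: standard lawyer gives 137 − 16 = 121; top litigator gives 234 − 124 = 110. No deviation. ✓
Both hold — the strong-case type sends top litigator.

top litigator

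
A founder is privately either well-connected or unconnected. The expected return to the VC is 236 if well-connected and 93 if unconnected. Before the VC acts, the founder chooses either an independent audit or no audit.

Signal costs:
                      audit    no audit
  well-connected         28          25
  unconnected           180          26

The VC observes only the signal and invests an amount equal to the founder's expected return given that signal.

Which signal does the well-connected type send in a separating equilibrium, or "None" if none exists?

Try well-connected → audit, unconnected → no audit:
  Under separation the VC infers type exactly: audit → well-connected (pays 236), no audit → unconnected (pays 93).
  Well-connected: audit gives 236 − 28 = 208; no audit gives 93 − 25 = 68. No deviation. ✓
  Unconnected: no audit gives 93 − 26 = 67; audit gives 236 − 180 = 56. No deviation. ✓
Both hold — the well-connected type sends audit.

audit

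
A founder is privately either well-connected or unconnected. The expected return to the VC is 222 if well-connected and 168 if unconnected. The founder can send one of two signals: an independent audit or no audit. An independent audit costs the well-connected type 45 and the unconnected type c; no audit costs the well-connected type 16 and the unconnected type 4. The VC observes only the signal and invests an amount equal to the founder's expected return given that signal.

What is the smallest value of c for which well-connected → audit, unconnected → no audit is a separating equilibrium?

Under separation: audit → well-connected (pays 222); no audit → unconnected (pays 168).
Well-connected: 222 − 45 = 177 ≥ 168 − 16 = 152. Holds regardless of c. ✓
Unconnected: 168 − 4 ≥ 222 − c, so c ≥ 222 − 164 = 58.

58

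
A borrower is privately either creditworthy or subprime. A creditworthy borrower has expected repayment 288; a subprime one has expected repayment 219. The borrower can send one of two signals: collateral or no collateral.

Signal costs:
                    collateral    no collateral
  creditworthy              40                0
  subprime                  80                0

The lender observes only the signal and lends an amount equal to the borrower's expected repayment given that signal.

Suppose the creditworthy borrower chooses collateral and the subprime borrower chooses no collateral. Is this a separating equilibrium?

Yes

Under separation the lender infers type exactly: collateral → creditworthy (pays 288), no collateral → subprime (pays 219).
Creditworthy: collateral gives 288 − 40 = 248; no collateral gives 219 − 0 = 219. No deviation. ✓
Subprime: no collateral gives 219 − 0 = 219; collateral gives 288 − 80 = 208. No deviation. ✓
Both incentive constraints hold.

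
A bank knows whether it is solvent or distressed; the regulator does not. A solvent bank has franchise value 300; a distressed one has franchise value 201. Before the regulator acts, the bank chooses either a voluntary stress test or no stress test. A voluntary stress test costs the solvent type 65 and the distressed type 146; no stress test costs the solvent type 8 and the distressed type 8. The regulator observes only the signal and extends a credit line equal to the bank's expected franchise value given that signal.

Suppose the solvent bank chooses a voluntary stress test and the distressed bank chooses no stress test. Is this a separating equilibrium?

Yes

If types separate, stress test earns payment 300 and no stress test earns 201.
Solvent: stress test gives 300 − 65 = 235; no stress test gives 201 − 8 = 193. No deviation. ✓
Distressed: no stress test gives 201 − 8 = 193; stress test gives 300 − 146 = 154. No deviation. ✓
Neither type gains from mimicking the other.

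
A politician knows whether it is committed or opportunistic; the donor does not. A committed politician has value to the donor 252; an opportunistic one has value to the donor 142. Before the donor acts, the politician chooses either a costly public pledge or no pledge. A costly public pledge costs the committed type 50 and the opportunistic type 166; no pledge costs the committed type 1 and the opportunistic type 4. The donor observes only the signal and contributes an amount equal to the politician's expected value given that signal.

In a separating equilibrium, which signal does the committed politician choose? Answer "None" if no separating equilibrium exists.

pledge

Try committed → pledge, opportunistic → no pledge:
  Under separation the donor infers type exactly: pledge → committed (pays 252), no pledge → opportunistic (pays 142).
  Committed: pledge gives 252 − 50 = 202; no pledge gives 142 − 1 = 141. No deviation. ✓
  Opportunistic: no pledge gives 142 − 4 = 138; pledge gives 252 − 166 = 86. No deviation. ✓
Both hold — the committed type sends pledge.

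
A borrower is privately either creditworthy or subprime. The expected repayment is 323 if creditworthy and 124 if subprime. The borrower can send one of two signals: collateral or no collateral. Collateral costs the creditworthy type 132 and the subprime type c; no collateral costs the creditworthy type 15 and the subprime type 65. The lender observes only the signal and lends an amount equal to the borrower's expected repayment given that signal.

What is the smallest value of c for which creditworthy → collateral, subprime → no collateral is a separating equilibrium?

Under separation: collateral → creditworthy (pays 323); no collateral → subprime (pays 124).
Creditworthy: 323 − 132 = 191 ≥ 124 − 15 = 109. Holds regardless of c. ✓
Subprime: 124 − 65 ≥ 323 − c, so c ≥ 323 − 59 = 264.

264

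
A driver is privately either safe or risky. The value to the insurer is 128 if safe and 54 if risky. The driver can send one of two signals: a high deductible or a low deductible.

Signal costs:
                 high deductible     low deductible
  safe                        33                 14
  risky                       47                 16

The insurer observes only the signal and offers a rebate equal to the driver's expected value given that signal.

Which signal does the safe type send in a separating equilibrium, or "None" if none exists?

None

Try safe → high deductible, risky → low deductible:
  Under separation the insurer infers type exactly: high deductible → safe (pays 128), low deductible → risky (pays 54).
  Safe: high deductible gives 128 − 33 = 95; low deductible gives 54 − 14 = 40. No deviation. ✓
  Risky: low deductible gives 54 − 16 = 38; high deductible gives 128 − 47 = 81. Would deviate. ✗
Try safe → low deductible, risky → high deductible:
  Under separation the insurer infers type exactly: low deductible → safe (pays 128), high deductible → risky (pays 54).
  Safe: low deductible gives 128 − 14 = 114; high deductible gives 54 − 33 = 21. No deviation. ✓
  Risky: high deductible gives 54 − 47 = 7; low deductible gives 128 − 16 = 112. Would deviate. ✗
Neither assignment is incentive-compatible.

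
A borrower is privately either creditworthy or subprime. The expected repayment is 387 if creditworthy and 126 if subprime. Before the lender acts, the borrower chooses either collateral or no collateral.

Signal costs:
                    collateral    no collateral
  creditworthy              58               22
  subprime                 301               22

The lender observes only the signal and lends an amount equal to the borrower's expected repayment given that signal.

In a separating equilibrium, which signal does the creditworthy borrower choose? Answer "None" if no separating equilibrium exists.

Try creditworthy → collateral, subprime → no collateral:
  Under separation the lender infers type exactly: collateral → creditworthy (pays 387), no collateral → subprime (pays 126).
  Creditworthy: collateral gives 387 − 58 = 329; no collateral gives 126 − 22 = 104. No deviation. ✓
  Subprime: no collateral gives 126 − 22 = 104; collateral gives 387 − 301 = 86. No deviation. ✓
Both hold — the creditworthy type sends collateral.

collateral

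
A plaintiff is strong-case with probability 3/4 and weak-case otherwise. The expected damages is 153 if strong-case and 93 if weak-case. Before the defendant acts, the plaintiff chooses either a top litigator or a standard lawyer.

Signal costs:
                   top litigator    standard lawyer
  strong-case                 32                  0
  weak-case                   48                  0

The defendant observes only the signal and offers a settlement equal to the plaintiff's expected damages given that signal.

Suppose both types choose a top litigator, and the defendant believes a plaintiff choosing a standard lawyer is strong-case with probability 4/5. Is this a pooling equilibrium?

No

At the pooled signal (top litigator) the defendant holds the prior 3/4 and pays 3/4·153 + 1/4·93 = 138. Off-path (standard lawyer) belief 4/5 gives 4/5·153 + 1/5·93 = 141.
Strong-case: top litigator gives 138 − 32 = 106; standard lawyer gives 141 − 0 = 141. Deviates. ✗
Weak-case: top litigator gives 138 − 48 = 90; standard lawyer gives 141 − 0 = 141. Deviates. ✗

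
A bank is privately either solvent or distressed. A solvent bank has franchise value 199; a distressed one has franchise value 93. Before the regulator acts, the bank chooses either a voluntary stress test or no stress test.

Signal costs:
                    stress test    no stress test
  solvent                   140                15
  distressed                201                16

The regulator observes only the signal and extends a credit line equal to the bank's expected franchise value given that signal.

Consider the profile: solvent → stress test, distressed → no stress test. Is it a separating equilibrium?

If types separate, stress test earns payment 199 and no stress test earns 93.
Solvent: stress test gives 199 − 140 = 59; no stress test gives 93 − 15 = 78. Would deviate. ✗
Distressed: no stress test gives 93 − 16 = 77; stress test gives 199 − 201 = -2. No deviation. ✓

No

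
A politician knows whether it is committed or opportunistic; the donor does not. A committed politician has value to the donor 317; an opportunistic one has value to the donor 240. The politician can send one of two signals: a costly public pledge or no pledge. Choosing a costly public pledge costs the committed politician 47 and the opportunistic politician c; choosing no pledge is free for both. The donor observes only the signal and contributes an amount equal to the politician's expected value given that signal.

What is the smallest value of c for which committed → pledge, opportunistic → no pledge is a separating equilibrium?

77

Under separation: pledge → committed (pays 317); no pledge → opportunistic (pays 240).
Committed: 317 − 47 = 270 ≥ 240 − 0 = 240. Holds regardless of c. ✓
Opportunistic: 240 − 0 ≥ 317 − c, so c ≥ 317 − 240 = 77.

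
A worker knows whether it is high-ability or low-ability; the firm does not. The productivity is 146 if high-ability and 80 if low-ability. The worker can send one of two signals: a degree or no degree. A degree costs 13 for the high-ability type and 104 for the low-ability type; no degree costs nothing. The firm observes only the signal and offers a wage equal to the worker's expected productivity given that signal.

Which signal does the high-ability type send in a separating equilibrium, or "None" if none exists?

degree

Try high-ability → degree, low-ability → no degree:
  If types separate, degree earns payment 146 and no degree earns 80.
  High-ability: degree gives 146 − 13 = 133; no degree gives 80 − 0 = 80. No deviation. ✓
  Low-ability: no degree gives 80 − 0 = 80; degree gives 146 − 104 = 42. No deviation. ✓
Both hold — the high-ability type sends degree.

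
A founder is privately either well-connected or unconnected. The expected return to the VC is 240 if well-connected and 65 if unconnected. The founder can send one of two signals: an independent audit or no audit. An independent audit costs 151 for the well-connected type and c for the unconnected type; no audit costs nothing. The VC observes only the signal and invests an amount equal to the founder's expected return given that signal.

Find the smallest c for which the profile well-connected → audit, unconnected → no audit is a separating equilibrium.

175

Under separation: audit → well-connected (pays 240); no audit → unconnected (pays 65).
Well-connected: 240 − 151 = 89 ≥ 65 − 0 = 65. Holds regardless of c. ✓
Unconnected: 65 − 0 ≥ 240 − c, so c ≥ 240 − 65 = 175.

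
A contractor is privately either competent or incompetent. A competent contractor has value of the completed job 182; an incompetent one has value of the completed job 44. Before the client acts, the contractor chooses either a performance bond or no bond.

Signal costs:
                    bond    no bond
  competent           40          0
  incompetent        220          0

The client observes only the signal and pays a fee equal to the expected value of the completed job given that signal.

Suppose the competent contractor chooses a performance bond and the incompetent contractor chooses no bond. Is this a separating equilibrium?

Under separation the client infers type exactly: bond → competent (pays 182), no bond → incompetent (pays 44).
Competent: bond gives 182 − 40 = 142; no bond gives 44 − 0 = 44. No deviation. ✓
Incompetent: no bond gives 44 − 0 = 44; bond gives 182 − 220 = -38. No deviation. ✓
Both incentive constraints hold.

Yes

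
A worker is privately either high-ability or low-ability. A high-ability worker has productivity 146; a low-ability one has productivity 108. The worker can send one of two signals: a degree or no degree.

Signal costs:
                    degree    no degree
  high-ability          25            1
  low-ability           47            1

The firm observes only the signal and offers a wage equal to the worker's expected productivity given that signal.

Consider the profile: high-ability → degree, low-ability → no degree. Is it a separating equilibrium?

Yes

Under separation the firm infers type exactly: degree → high-ability (pays 146), no degree → low-ability (pays 108).
High-ability: degree gives 146 − 25 = 121; no degree gives 108 − 1 = 107. No deviation. ✓
Low-ability: no degree gives 108 − 1 = 107; degree gives 146 − 47 = 99. No deviation. ✓
Neither type gains from mimicking the other.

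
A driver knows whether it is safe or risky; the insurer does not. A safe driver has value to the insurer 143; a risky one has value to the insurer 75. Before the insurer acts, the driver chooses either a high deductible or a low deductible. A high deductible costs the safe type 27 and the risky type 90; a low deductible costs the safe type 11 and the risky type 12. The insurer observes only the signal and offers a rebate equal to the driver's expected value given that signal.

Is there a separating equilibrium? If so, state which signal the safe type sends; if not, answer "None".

high deductible

Try safe → high deductible, risky → low deductible:
  Under separation the insurer infers type exactly: high deductible → safe (pays 143), low deductible → risky (pays 75).
  Safe: high deductible gives 143 − 27 = 116; low deductible gives 75 − 11 = 64. No deviation. ✓
  Risky: low deductible gives 75 − 12 = 63; high deductible gives 143 − 90 = 53. No deviation. ✓
Both hold — the safe type sends high deductible.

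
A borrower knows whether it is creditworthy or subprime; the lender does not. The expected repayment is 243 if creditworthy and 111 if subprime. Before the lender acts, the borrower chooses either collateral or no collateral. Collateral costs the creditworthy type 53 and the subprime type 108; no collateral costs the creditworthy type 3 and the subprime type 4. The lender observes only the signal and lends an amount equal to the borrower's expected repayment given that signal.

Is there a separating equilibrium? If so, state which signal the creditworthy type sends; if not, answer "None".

Try creditworthy → collateral, subprime → no collateral:
  Under separation the lender infers type exactly: collateral → creditworthy (pays 243), no collateral → subprime (pays 111).
  Creditworthy: collateral gives 243 − 53 = 190; no collateral gives 111 − 3 = 108. No deviation. ✓
  Subprime: no collateral gives 111 − 4 = 107; collateral gives 243 − 108 = 135. Would deviate. ✗
Try creditworthy → no collateral, subprime → collateral:
  Under separation the lender infers type exactly: no collateral → creditworthy (pays 243), collateral → subprime (pays 111).
  Creditworthy: no collateral gives 243 − 3 = 240; collateral gives 111 − 53 = 58. No deviation. ✓
  Subprime: collateral gives 111 − 108 = 3; no collateral gives 243 − 4 = 239. Would deviate. ✗
Neither assignment is incentive-compatible.

None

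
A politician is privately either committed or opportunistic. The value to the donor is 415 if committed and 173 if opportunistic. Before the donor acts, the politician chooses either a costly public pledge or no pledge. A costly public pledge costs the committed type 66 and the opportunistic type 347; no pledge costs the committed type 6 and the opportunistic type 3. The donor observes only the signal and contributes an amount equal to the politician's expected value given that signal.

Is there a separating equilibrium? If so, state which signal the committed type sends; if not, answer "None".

Try committed → pledge, opportunistic → no pledge:
  If types separate, pledge earns payment 415 and no pledge earns 173.
  Committed: pledge gives 415 − 66 = 349; no pledge gives 173 − 6 = 167. No deviation. ✓
  Opportunistic: no pledge gives 173 − 3 = 170; pledge gives 415 − 347 = 68. No deviation. ✓
Both hold — the committed type sends pledge.

pledge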